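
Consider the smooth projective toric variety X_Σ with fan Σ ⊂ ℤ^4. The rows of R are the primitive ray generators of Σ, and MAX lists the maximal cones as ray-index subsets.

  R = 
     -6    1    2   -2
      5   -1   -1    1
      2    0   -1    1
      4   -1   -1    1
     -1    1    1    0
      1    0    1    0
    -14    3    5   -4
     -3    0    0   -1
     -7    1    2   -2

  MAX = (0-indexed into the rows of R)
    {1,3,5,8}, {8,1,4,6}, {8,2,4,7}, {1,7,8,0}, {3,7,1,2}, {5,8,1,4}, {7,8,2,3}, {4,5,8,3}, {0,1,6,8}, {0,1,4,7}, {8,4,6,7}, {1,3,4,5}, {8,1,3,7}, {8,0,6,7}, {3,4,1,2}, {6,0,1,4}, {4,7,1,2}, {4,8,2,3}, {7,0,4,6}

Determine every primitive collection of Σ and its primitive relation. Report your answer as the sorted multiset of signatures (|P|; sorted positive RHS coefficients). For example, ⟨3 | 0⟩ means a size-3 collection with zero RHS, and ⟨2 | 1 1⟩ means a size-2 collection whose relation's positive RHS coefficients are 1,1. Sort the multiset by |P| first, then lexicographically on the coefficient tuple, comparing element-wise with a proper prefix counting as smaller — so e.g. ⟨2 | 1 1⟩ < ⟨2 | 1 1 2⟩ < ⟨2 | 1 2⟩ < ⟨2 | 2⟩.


Primitive collections (14):

  • {0,2}:  v_{0} + v_{2} = v_{4} + v_{7} — sig = ⟨2 | 1 1⟩
  • {0,3}:  v_{0} + v_{3} = v_{1} + v_{8} — sig = ⟨2 | 1 1⟩
  • {2,5}:  v_{2} + v_{5} = v_{3} + v_{4} — sig = ⟨2 | 1 1⟩
  • {5,7}:  v_{5} + v_{7} = v_{1} + v_{8} — sig = ⟨2 | 1 1⟩
  • {2,6}:  v_{2} + v_{6} = 2·v_{4} + v_{7} + v_{8} — sig = ⟨2 | 1 1 2⟩
  • {3,6}:  v_{3} + v_{6} = v_{1} + v_{4} + 2·v_{8} — sig = ⟨2 | 1 1 2⟩
  • {0,5}:  v_{0} + v_{5} = 2·v_{1} + v_{4} + 2·v_{8} — sig = ⟨2 | 1 2 2⟩
  • {5,6}:  v_{5} + v_{6} = 2·v_{1} + 2·v_{4} + 3·v_{8} — sig = ⟨2 | 2 2 3⟩
  • {1,2,8}:  v_{1} + v_{2} + v_{8} = 0 — sig = ⟨3 | 0⟩
  • {3,4,7}:  v_{3} + v_{4} + v_{7} = 0 — sig = ⟨3 | 0⟩
  • {0,4,8}:  v_{0} + v_{4} + v_{8} = v_{6} — sig = ⟨3 | 1⟩
  • {1,6,7}:  v_{1} + v_{6} + v_{7} = 2·v_{0} — sig = ⟨3 | 2⟩
  • {1,3,4,8}:  v_{1} + v_{3} + v_{4} + v_{8} = v_{5} — sig = ⟨4 | 1⟩
  • {1,4,7,8}:  v_{1} + v_{4} + v_{7} + v_{8} = v_{0} — sig = ⟨4 | 1⟩

Sorted signature multiset PRS(X):
{ ⟨2 | 1 1⟩ ×4,  ⟨2 | 1 1 2⟩ ×2,  ⟨2 | 1 2 2⟩,  ⟨2 | 2 2 3⟩,  ⟨3 | 0⟩ ×2,  ⟨3 | 1⟩,  ⟨3 | 2⟩,  ⟨4 | 1⟩ ×2 }


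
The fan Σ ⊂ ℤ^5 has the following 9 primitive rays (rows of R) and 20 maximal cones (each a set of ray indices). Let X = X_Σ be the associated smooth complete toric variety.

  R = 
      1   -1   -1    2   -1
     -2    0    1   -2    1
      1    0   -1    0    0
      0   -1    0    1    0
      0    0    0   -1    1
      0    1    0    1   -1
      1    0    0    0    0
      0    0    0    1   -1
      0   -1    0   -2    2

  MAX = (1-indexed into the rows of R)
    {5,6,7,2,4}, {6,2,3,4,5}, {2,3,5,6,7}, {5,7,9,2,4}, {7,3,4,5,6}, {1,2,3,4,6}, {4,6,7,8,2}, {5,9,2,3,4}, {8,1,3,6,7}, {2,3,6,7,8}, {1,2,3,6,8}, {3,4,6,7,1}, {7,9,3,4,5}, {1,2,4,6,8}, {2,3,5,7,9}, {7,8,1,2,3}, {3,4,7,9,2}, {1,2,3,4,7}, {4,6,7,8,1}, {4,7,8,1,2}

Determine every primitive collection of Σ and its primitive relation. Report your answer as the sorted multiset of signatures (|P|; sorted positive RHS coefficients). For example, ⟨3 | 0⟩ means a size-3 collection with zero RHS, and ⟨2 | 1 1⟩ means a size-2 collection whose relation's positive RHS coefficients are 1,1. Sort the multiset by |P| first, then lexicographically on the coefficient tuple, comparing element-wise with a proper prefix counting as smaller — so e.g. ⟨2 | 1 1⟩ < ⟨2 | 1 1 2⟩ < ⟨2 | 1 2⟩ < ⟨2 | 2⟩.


Σ has 9 primitive collections:

  • {5,8}:  v_{5} + v_{8} = 0  →  sig = ⟨2 | 0⟩
  • {6,9}:  v_{6} + v_{9} = v_{5}  →  sig = ⟨2 | 1⟩
  • {1,5}:  v_{1} + v_{5} = v_{3} + v_{4}  →  sig = ⟨2 | 1 1⟩
  • {8,9}:  v_{8} + v_{9} = v_{2} + v_{3} + v_{4} + v_{7}  →  sig = ⟨2 | 1 1 1 1⟩
  • {1,9}:  v_{1} + v_{9} = v_{2} + 2·v_{3} + 2·v_{4} + v_{7}  →  sig = ⟨2 | 1 1 2 2⟩
  • {3,4,8}:  v_{3} + v_{4} + v_{8} = v_{1}  →  sig = ⟨3 | 1⟩
  • {1,2,6,7}:  v_{1} + v_{2} + v_{6} + v_{7} = v_{8}  →  sig = ⟨4 | 1⟩
  • {2,3,4,6,7}:  v_{2} + v_{3} + v_{4} + v_{6} + v_{7} = 0  →  sig = ⟨5 | 0⟩
  • {2,3,4,5,7}:  v_{2} + v_{3} + v_{4} + v_{5} + v_{7} = v_{9}  →  sig = ⟨5 | 1⟩

Hence PRS(X_Σ) =
{ ⟨2 | 0⟩,  ⟨2 | 1⟩,  ⟨2 | 1 1⟩,  ⟨2 | 1 1 1 1⟩,  ⟨2 | 1 1 2 2⟩,  ⟨3 | 1⟩,  ⟨4 | 1⟩,  ⟨5 | 0⟩,  ⟨5 | 1⟩ }


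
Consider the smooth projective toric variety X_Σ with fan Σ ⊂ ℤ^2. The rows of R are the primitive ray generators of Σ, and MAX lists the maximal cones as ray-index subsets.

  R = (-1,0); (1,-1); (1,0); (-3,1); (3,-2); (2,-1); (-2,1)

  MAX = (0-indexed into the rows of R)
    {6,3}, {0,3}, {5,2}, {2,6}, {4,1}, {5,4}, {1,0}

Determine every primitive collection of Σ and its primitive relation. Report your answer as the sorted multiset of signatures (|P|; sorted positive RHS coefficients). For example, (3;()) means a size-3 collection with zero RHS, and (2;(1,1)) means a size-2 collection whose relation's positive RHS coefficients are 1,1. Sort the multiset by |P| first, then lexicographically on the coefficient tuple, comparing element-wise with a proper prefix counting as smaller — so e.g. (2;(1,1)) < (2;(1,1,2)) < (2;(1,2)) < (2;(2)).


14 minimal non-faces of Δ(Σ) (on 7 rays):

  P = {0,2}:  v_{0} + v_{2} = 0 ; sig = (2;())
  P = {5,6}:  v_{5} + v_{6} = 0 ; sig = (2;())
  P = {0,5}:  v_{0} + v_{5} = v_{1} ; sig = (2;(1))
  P = {0,6}:  v_{0} + v_{6} = v_{3} ; sig = (2;(1))
  P = {1,2}:  v_{1} + v_{2} = v_{5} ; sig = (2;(1))
  P = {1,5}:  v_{1} + v_{5} = v_{4} ; sig = (2;(1))
  P = {1,6}:  v_{1} + v_{6} = v_{0} ; sig = (2;(1))
  P = {2,3}:  v_{2} + v_{3} = v_{6} ; sig = (2;(1))
  P = {3,5}:  v_{3} + v_{5} = v_{0} ; sig = (2;(1))
  P = {4,6}:  v_{4} + v_{6} = v_{1} ; sig = (2;(1))
  P = {3,4}:  v_{3} + v_{4} = v_{0} + v_{1} ; sig = (2;(1,1))
  P = {0,4}:  v_{0} + v_{4} = 2·v_{1} ; sig = (2;(2))
  P = {1,3}:  v_{1} + v_{3} = 2·v_{0} ; sig = (2;(2))
  P = {2,4}:  v_{2} + v_{4} = 2·v_{5} ; sig = (2;(2))

so the primitive-relation signature multiset is
[(2;()), (2;()), (2;(1)), (2;(1)), (2;(1)), (2;(1)), (2;(1)), (2;(1)), (2;(1)), (2;(1)), (2;(1,1)), (2;(2)), (2;(2)), (2;(2))]


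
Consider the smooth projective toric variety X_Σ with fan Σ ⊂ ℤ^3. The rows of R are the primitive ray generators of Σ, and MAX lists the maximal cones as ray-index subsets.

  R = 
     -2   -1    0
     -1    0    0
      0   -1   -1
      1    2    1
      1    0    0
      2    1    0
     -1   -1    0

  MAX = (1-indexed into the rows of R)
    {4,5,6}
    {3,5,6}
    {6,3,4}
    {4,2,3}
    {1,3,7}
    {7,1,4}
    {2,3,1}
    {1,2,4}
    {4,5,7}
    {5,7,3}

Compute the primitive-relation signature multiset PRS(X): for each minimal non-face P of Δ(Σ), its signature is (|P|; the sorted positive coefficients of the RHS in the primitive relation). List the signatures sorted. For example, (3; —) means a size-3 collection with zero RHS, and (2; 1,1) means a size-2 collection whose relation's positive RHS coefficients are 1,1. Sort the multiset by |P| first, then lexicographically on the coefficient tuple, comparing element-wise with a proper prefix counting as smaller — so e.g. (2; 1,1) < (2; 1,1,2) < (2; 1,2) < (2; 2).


Δ(Σ) — 7 vertices, 9 min non-faces:

  {1,6}:  v_{1} + v_{6} = 0  ⟹  sig = (2; —)
  {2,5}:  v_{2} + v_{5} = 0  ⟹  sig = (2; —)
  {1,5}:  v_{1} + v_{5} = v_{7}  ⟹  sig = (2; 1)
  {2,7}:  v_{2} + v_{7} = v_{1}  ⟹  sig = (2; 1)
  {6,7}:  v_{6} + v_{7} = v_{5}  ⟹  sig = (2; 1)
  {2,6}:  v_{2} + v_{6} = v_{3} + v_{4}  ⟹  sig = (2; 1,1)
  {3,4,7}:  v_{3} + v_{4} + v_{7} = 0  ⟹  sig = (3; —)
  {1,3,4}:  v_{1} + v_{3} + v_{4} = v_{2}  ⟹  sig = (3; 1)
  {3,4,5}:  v_{3} + v_{4} + v_{5} = v_{6}  ⟹  sig = (3; 1)

Signatures (|P|; sorted positive RHS coefficients), sorted:
    (2; —)
    (2; —)
    (2; 1)
    (2; 1)
    (2; 1)
    (2; 1,1)
    (3; —)
    (3; 1)
    (3; 1)


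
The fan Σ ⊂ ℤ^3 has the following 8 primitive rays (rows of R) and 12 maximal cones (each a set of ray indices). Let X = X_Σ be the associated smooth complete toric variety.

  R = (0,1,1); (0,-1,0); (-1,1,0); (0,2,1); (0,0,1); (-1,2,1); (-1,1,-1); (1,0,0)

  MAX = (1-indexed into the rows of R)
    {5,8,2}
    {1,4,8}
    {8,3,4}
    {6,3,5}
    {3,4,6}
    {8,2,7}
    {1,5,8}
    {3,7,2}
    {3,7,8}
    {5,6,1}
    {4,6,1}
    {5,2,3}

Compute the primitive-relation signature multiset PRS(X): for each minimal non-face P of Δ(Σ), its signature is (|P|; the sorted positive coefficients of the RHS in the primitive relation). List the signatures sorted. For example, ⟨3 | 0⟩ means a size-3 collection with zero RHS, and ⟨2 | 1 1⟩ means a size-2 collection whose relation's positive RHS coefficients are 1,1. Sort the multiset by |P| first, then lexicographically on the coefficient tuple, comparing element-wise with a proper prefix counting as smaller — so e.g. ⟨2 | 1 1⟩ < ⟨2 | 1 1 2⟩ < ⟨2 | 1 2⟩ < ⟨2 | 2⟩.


The 12 primitive collections of Σ (r=8, n=3):

  {1,2}:  v_{1} + v_{2} = v_{5} ; sig = ⟨2 | 1⟩
  {1,3}:  v_{1} + v_{3} = v_{6} ; sig = ⟨2 | 1⟩
  {2,4}:  v_{2} + v_{4} = v_{1} ; sig = ⟨2 | 1⟩
  {5,7}:  v_{5} + v_{7} = v_{3} ; sig = ⟨2 | 1⟩
  {6,8}:  v_{6} + v_{8} = v_{4} ; sig = ⟨2 | 1⟩
  {2,6}:  v_{2} + v_{6} = v_{3} + v_{5} ; sig = ⟨2 | 1 1⟩
  {1,7}:  v_{1} + v_{7} = 2·v_{3} + v_{8} ; sig = ⟨2 | 1 2⟩
  {6,7}:  v_{6} + v_{7} = 3·v_{3} + v_{8} ; sig = ⟨2 | 1 3⟩
  {4,5}:  v_{4} + v_{5} = 2·v_{1} ; sig = ⟨2 | 2⟩
  {4,7}:  v_{4} + v_{7} = 3·v_{3} + 2·v_{8} ; sig = ⟨2 | 2 3⟩
  {2,3,8}:  v_{2} + v_{3} + v_{8} = 0 ; sig = ⟨3 | 0⟩
  {3,5,8}:  v_{3} + v_{5} + v_{8} = v_{1} ; sig = ⟨3 | 1⟩

Signatures (|P|; sorted positive RHS coefficients), sorted:
{ ⟨2 | 1⟩ ×5,  ⟨2 | 1 1⟩,  ⟨2 | 1 2⟩,  ⟨2 | 1 3⟩,  ⟨2 | 2⟩,  ⟨2 | 2 3⟩,  ⟨3 | 0⟩,  ⟨3 | 1⟩ }


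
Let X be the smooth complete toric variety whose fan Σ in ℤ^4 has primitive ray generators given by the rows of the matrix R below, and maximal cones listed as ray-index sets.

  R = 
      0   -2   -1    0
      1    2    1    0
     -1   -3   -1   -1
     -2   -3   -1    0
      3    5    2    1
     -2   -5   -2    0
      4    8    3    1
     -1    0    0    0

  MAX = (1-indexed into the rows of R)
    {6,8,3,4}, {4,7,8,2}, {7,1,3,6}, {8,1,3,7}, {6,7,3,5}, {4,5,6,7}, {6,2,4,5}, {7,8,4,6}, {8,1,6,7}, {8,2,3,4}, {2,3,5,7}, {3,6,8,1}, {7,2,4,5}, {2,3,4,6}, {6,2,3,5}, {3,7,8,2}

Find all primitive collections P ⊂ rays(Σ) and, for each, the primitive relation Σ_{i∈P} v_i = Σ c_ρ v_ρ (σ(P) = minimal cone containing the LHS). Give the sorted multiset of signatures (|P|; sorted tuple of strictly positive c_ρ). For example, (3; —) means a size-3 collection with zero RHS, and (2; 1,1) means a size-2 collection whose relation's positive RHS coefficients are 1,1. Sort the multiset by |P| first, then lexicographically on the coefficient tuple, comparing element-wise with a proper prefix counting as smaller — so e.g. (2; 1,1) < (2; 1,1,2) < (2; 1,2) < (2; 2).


Primitive collections (9):

  P = {1,4}:  v_{1} + v_{4} = v_{6} — sig = (2; 1)
  P = {5,8}:  v_{5} + v_{8} = v_{4} + v_{7} — sig = (2; 1,1)
  P = {1,2}:  v_{1} + v_{2} = v_{3} + v_{6} + v_{7} — sig = (2; 1,1,1)
  P = {1,5}:  v_{1} + v_{5} = v_{3} + 2·v_{6} + 2·v_{7} — sig = (2; 1,2,2)
  P = {2,6,7}:  v_{2} + v_{6} + v_{7} = v_{5} — sig = (3; 1)
  P = {2,6,8}:  v_{2} + v_{6} + v_{8} = v_{4} — sig = (3; 1)
  P = {3,4,7}:  v_{3} + v_{4} + v_{7} = v_{2} — sig = (3; 1)
  P = {3,4,5}:  v_{3} + v_{4} + v_{5} = 2·v_{2} + v_{6} — sig = (3; 1,2)
  P = {3,6,7,8}:  v_{3} + v_{6} + v_{7} + v_{8} = 0 — sig = (4; —)

Hence PRS(X_Σ) =
{ (2; 1),  (2; 1,1),  (2; 1,1,1),  (2; 1,2,2),  (3; 1) ×3,  (3; 1,2),  (4; —) }


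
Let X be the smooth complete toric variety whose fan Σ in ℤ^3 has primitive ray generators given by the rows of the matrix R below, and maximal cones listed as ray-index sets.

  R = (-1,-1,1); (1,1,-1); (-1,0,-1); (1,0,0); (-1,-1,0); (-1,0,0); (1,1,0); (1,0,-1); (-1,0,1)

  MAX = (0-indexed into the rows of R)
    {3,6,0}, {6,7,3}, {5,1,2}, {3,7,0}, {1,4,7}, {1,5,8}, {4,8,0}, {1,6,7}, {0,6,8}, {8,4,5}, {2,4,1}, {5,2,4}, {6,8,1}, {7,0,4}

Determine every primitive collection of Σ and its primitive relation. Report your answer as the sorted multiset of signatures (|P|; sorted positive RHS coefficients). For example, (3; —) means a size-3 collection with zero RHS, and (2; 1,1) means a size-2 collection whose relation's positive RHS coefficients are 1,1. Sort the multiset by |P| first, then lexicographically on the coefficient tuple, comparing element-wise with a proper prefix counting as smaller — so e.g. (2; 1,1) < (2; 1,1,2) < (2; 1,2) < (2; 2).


The 18 primitive collections of Σ (r=9, n=3):

  P = {0,1}:  v_{0} + v_{1} = 0 — sig = (2; —)
  P = {3,5}:  v_{3} + v_{5} = 0 — sig = (2; —)
  P = {4,6}:  v_{4} + v_{6} = 0 — sig = (2; —)
  P = {7,8}:  v_{7} + v_{8} = 0 — sig = (2; —)
  P = {0,2}:  v_{0} + v_{2} = v_{4} + v_{5} — sig = (2; 1,1)
  P = {0,5}:  v_{0} + v_{5} = v_{4} + v_{8} — sig = (2; 1,1)
  P = {1,3}:  v_{1} + v_{3} = v_{6} + v_{7} — sig = (2; 1,1)
  P = {2,3}:  v_{2} + v_{3} = v_{1} + v_{4} — sig = (2; 1,1)
  P = {2,6}:  v_{2} + v_{6} = v_{1} + v_{5} — sig = (2; 1,1)
  P = {3,4}:  v_{3} + v_{4} = v_{0} + v_{7} — sig = (2; 1,1)
  P = {3,8}:  v_{3} + v_{8} = v_{0} + v_{6} — sig = (2; 1,1)
  P = {5,6}:  v_{5} + v_{6} = v_{1} + v_{8} — sig = (2; 1,1)
  P = {5,7}:  v_{5} + v_{7} = v_{1} + v_{4} — sig = (2; 1,1)
  P = {2,8}:  v_{2} + v_{8} = 2·v_{5} — sig = (2; 2)
  P = {2,7}:  v_{2} + v_{7} = 2·v_{1} + 2·v_{4} — sig = (2; 2,2)
  P = {0,6,7}:  v_{0} + v_{6} + v_{7} = v_{3} — sig = (3; 1)
  P = {1,4,5}:  v_{1} + v_{4} + v_{5} = v_{2} — sig = (3; 1)
  P = {1,4,8}:  v_{1} + v_{4} + v_{8} = v_{5} — sig = (3; 1)

Signatures (|P|; sorted positive RHS coefficients), sorted:
{ (2; —) ×4,  (2; 1,1) ×9,  (2; 2),  (2; 2,2),  (3; 1) ×3 }


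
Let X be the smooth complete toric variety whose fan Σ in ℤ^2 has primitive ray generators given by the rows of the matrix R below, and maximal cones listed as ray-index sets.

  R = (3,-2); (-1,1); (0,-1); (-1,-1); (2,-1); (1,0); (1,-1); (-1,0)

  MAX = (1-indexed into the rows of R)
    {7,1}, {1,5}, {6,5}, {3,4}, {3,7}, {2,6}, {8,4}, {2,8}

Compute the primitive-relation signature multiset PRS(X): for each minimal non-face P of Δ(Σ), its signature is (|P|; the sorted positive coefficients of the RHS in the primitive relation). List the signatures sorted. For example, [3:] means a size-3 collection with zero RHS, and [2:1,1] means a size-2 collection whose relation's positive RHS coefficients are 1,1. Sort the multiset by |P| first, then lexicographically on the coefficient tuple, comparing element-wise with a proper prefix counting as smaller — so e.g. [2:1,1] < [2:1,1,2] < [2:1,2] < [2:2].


20 collections generate NE(X_Σ); each relation:

  P={2,7}:  v_{2} + v_{7} = 0 — sig = [2:]
  P={6,8}:  v_{6} + v_{8} = 0 — sig = [2:]
  P={1,2}:  v_{1} + v_{2} = v_{5} — sig = [2:1]
  P={2,3}:  v_{2} + v_{3} = v_{8} — sig = [2:1]
  P={2,5}:  v_{2} + v_{5} = v_{6} — sig = [2:1]
  P={3,6}:  v_{3} + v_{6} = v_{7} — sig = [2:1]
  P={3,8}:  v_{3} + v_{8} = v_{4} — sig = [2:1]
  P={4,6}:  v_{4} + v_{6} = v_{3} — sig = [2:1]
  P={5,7}:  v_{5} + v_{7} = v_{1} — sig = [2:1]
  P={5,8}:  v_{5} + v_{8} = v_{7} — sig = [2:1]
  P={6,7}:  v_{6} + v_{7} = v_{5} — sig = [2:1]
  P={7,8}:  v_{7} + v_{8} = v_{3} — sig = [2:1]
  P={4,5}:  v_{4} + v_{5} = v_{3} + v_{7} — sig = [2:1,1]
  P={1,4}:  v_{1} + v_{4} = v_{3} + 2·v_{7} — sig = [2:1,2]
  P={1,6}:  v_{1} + v_{6} = 2·v_{5} — sig = [2:2]
  P={1,8}:  v_{1} + v_{8} = 2·v_{7} — sig = [2:2]
  P={2,4}:  v_{2} + v_{4} = 2·v_{8} — sig = [2:2]
  P={3,5}:  v_{3} + v_{5} = 2·v_{7} — sig = [2:2]
  P={4,7}:  v_{4} + v_{7} = 2·v_{3} — sig = [2:2]
  P={1,3}:  v_{1} + v_{3} = 3·v_{7} — sig = [2:3]

Sorted signature multiset PRS(X):
    [2:]
    [2:]
    [2:1]
    [2:1]
    [2:1]
    [2:1]
    [2:1]
    [2:1]
    [2:1]
    [2:1]
    [2:1]
    [2:1]
    [2:1,1]
    [2:1,2]
    [2:2]
    [2:2]
    [2:2]
    [2:2]
    [2:2]
    [2:3]


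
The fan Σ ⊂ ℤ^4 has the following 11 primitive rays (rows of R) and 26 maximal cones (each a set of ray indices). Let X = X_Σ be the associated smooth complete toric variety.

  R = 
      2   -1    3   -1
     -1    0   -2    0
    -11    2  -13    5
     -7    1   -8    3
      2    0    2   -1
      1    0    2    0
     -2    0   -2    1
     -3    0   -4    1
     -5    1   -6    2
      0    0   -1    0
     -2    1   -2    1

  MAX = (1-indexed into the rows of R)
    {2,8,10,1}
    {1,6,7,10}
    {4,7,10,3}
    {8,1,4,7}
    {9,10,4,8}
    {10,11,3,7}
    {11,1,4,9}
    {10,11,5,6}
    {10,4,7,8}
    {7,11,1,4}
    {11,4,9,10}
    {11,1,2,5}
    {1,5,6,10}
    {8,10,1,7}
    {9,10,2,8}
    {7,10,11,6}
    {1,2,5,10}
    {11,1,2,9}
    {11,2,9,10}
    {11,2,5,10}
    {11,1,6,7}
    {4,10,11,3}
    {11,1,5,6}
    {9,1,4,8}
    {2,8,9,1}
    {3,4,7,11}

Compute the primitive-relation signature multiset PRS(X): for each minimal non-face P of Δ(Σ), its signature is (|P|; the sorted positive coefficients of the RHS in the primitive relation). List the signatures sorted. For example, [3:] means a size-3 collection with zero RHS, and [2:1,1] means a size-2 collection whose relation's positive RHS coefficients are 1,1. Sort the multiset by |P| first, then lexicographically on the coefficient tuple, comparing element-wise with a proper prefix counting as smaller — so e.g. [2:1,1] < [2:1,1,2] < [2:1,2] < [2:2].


Σ has 22 primitive collections:

  P = {2,6}:  v_{2} + v_{6} = 0 ; sig = [2:]
  P = {5,7}:  v_{5} + v_{7} = 0 ; sig = [2:]
  P = {2,7}:  v_{2} + v_{7} = v_{8} ; sig = [2:1]
  P = {4,5}:  v_{4} + v_{5} = v_{9} ; sig = [2:1]
  P = {5,8}:  v_{5} + v_{8} = v_{2} ; sig = [2:1]
  P = {6,8}:  v_{6} + v_{8} = v_{7} ; sig = [2:1]
  P = {7,9}:  v_{7} + v_{9} = v_{4} ; sig = [2:1]
  P = {8,11}:  v_{8} + v_{11} = v_{9} ; sig = [2:1]
  P = {1,3}:  v_{1} + v_{3} = v_{4} + v_{7} ; sig = [2:1,1]
  P = {2,4}:  v_{2} + v_{4} = v_{8} + v_{9} ; sig = [2:1,1]
  P = {5,9}:  v_{5} + v_{9} = v_{2} + v_{11} ; sig = [2:1,1]
  P = {6,9}:  v_{6} + v_{9} = v_{7} + v_{11} ; sig = [2:1,1]
  P = {2,3}:  v_{2} + v_{3} = v_{4} + v_{9} + v_{10} ; sig = [2:1,1,1]
  P = {3,5}:  v_{3} + v_{5} = v_{4} + v_{10} + v_{11} ; sig = [2:1,1,1]
  P = {3,9}:  v_{3} + v_{9} = 2·v_{4} + v_{10} + v_{11} ; sig = [2:1,1,2]
  P = {3,8}:  v_{3} + v_{8} = 2·v_{4} + v_{10} ; sig = [2:1,2]
  P = {4,6}:  v_{4} + v_{6} = 2·v_{7} + v_{11} ; sig = [2:1,2]
  P = {3,6}:  v_{3} + v_{6} = 3·v_{7} + v_{10} + 2·v_{11} ; sig = [2:1,2,3]
  P = {1,10,11}:  v_{1} + v_{10} + v_{11} = 0 ; sig = [3:]
  P = {1,9,10}:  v_{1} + v_{9} + v_{10} = v_{8} ; sig = [3:1]
  P = {1,4,10}:  v_{1} + v_{4} + v_{10} = v_{7} + v_{8} ; sig = [3:1,1]
  P = {4,7,10,11}:  v_{4} + v_{7} + v_{10} + v_{11} = v_{3} ; sig = [4:1]

Sorted signature multiset PRS(X):
    |P|=2: 18 collections, coeffs (), (), (1), (1), (1), (1), (1), (1), (1,1), (1,1), (1,1), (1,1), (1,1,1), (1,1,1), (1,1,2), (1,2), (1,2), (1,2,3)
    |P|=3: 3 collections, coeffs (), (1), (1,1)
    |P|=4: 1 collection, coeffs (1)


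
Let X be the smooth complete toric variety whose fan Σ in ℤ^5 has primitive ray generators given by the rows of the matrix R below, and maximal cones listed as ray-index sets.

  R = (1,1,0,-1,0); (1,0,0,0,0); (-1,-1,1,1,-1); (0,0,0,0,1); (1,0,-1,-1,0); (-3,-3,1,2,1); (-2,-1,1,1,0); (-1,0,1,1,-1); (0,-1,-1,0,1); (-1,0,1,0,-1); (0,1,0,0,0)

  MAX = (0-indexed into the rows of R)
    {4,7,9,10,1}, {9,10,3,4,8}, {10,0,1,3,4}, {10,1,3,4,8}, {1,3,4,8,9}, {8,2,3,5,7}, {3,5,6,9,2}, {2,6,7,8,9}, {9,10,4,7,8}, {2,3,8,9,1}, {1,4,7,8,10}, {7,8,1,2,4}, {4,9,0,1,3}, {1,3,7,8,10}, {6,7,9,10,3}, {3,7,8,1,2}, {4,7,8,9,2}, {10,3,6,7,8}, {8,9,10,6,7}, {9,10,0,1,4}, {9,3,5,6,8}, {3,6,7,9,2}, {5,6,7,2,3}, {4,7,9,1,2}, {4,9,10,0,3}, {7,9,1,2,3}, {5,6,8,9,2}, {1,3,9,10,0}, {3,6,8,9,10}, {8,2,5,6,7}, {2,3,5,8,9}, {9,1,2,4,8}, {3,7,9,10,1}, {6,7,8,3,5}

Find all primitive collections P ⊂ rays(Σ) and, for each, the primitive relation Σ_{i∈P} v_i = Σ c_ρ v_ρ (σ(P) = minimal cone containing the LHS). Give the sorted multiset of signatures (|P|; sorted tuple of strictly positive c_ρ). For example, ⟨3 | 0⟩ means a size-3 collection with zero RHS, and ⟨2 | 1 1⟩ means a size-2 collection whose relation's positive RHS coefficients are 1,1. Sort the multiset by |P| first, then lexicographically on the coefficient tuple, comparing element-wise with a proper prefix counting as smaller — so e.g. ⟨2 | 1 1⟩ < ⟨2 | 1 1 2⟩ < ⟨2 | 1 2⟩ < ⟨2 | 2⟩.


Minimal non-faces — 19 found among 11 rays, 34 max cones:

  P={2,10}:  v_{2} + v_{10} = v_{7}  ⟹  sig = ⟨2 | 1⟩
  P={0,2}:  v_{0} + v_{2} = v_{1} + v_{9}  ⟹  sig = ⟨2 | 1 1⟩
  P={0,6}:  v_{0} + v_{6} = v_{3} + v_{9}  ⟹  sig = ⟨2 | 1 1⟩
  P={0,8}:  v_{0} + v_{8} = v_{3} + v_{4}  ⟹  sig = ⟨2 | 1 1⟩
  P={1,6}:  v_{1} + v_{6} = v_{2} + v_{3}  ⟹  sig = ⟨2 | 1 1⟩
  P={4,6}:  v_{4} + v_{6} = v_{8} + v_{9}  ⟹  sig = ⟨2 | 1 1⟩
  P={0,7}:  v_{0} + v_{7} = v_{1} + v_{9} + v_{10}  ⟹  sig = ⟨2 | 1 1 1⟩
  P={5,10}:  v_{5} + v_{10} = v_{3} + v_{6} + v_{7} + v_{8}  ⟹  sig = ⟨2 | 1 1 1 1⟩
  P={0,5}:  v_{0} + v_{5} = v_{2} + 2·v_{3} + v_{8} + v_{9}  ⟹  sig = ⟨2 | 1 1 1 2⟩
  P={4,5}:  v_{4} + v_{5} = v_{2} + v_{3} + 2·v_{8} + v_{9}  ⟹  sig = ⟨2 | 1 1 1 2⟩
  P={1,5}:  v_{1} + v_{5} = 2·v_{2} + 2·v_{3} + v_{8}  ⟹  sig = ⟨2 | 1 2 2⟩
  P={3,4,7}:  v_{3} + v_{4} + v_{7} = 0  ⟹  sig = ⟨3 | 0⟩
  P={2,3,4}:  v_{2} + v_{3} + v_{4} = v_{1} + v_{8} + v_{9}  ⟹  sig = ⟨3 | 1 1 1⟩
  P={5,7,9}:  v_{5} + v_{7} + v_{9} = v_{2} + 2·v_{6}  ⟹  sig = ⟨3 | 1 2⟩
  P={1,8,9,10}:  v_{1} + v_{8} + v_{9} + v_{10} = 0  ⟹  sig = ⟨4 | 0⟩
  P={1,7,8,9}:  v_{1} + v_{7} + v_{8} + v_{9} = v_{2}  ⟹  sig = ⟨4 | 1⟩
  P={2,3,6,8}:  v_{2} + v_{3} + v_{6} + v_{8} = v_{5}  ⟹  sig = ⟨4 | 1⟩
  P={3,7,8,9}:  v_{3} + v_{7} + v_{8} + v_{9} = v_{6}  ⟹  sig = ⟨4 | 1⟩
  P={1,3,4,9,10}:  v_{1} + v_{3} + v_{4} + v_{9} + v_{10} = v_{0}  ⟹  sig = ⟨5 | 1⟩

Sorted signature multiset PRS(X):
    ⟨2 | 1⟩
    ⟨2 | 1 1⟩
    ⟨2 | 1 1⟩
    ⟨2 | 1 1⟩
    ⟨2 | 1 1⟩
    ⟨2 | 1 1⟩
    ⟨2 | 1 1 1⟩
    ⟨2 | 1 1 1 1⟩
    ⟨2 | 1 1 1 2⟩
    ⟨2 | 1 1 1 2⟩
    ⟨2 | 1 2 2⟩
    ⟨3 | 0⟩
    ⟨3 | 1 1 1⟩
    ⟨3 | 1 2⟩
    ⟨4 | 0⟩
    ⟨4 | 1⟩
    ⟨4 | 1⟩
    ⟨4 | 1⟩
    ⟨5 | 1⟩


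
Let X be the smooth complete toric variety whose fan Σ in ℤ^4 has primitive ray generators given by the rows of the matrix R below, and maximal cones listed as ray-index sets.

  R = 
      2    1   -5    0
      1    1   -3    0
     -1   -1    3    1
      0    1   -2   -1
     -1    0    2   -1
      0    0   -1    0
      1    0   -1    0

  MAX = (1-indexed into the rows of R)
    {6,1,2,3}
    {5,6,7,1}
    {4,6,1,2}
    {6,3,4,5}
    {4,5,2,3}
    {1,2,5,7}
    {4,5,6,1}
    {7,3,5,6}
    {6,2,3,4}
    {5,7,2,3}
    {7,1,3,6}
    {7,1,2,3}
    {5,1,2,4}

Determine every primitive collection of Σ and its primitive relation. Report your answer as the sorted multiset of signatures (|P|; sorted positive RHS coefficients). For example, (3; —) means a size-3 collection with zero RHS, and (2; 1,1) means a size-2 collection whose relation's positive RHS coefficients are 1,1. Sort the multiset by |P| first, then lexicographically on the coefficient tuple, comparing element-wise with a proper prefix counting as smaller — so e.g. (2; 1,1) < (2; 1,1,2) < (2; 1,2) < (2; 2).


Primitive collections (5):

  {4,7}:  v_{4} + v_{7} = v_{1} + v_{5}  →  sig = (2; 1,1)
  {1,3,5}:  v_{1} + v_{3} + v_{5} = 0  →  sig = (3; —)
  {2,5,6}:  v_{2} + v_{5} + v_{6} = v_{4}  →  sig = (3; 1)
  {2,6,7}:  v_{2} + v_{6} + v_{7} = v_{1}  →  sig = (3; 1)
  {1,3,4}:  v_{1} + v_{3} + v_{4} = v_{2} + v_{6}  →  sig = (3; 1,1)

Sorted signature multiset PRS(X):
    (2; 1,1)
    (3; —)
    (3; 1)
    (3; 1)
    (3; 1,1)


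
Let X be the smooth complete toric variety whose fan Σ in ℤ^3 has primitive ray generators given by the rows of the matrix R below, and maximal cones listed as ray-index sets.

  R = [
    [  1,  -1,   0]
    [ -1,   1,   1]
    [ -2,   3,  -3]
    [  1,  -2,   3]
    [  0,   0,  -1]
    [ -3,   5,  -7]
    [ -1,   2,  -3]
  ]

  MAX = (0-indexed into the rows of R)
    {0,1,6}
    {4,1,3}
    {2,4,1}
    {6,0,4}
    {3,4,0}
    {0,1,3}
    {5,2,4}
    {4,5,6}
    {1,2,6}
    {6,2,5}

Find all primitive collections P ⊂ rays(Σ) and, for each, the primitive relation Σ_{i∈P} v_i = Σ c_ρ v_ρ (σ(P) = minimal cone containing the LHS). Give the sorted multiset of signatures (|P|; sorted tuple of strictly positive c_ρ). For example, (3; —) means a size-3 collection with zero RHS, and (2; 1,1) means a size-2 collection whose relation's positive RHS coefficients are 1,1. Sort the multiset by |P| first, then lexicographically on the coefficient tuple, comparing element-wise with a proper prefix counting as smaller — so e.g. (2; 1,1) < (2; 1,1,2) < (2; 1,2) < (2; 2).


Σ has 9 primitive collections:

  P = {3,6}:  v_{3} + v_{6} = 0 — sig = (2; —)
  P = {0,2}:  v_{0} + v_{2} = v_{6} — sig = (2; 1)
  P = {2,3}:  v_{2} + v_{3} = v_{1} + v_{4} — sig = (2; 1,1)
  P = {3,5}:  v_{3} + v_{5} = v_{2} + v_{4} — sig = (2; 1,1)
  P = {0,5}:  v_{0} + v_{5} = v_{4} + 2·v_{6} — sig = (2; 1,2)
  P = {1,5}:  v_{1} + v_{5} = 2·v_{2} — sig = (2; 2)
  P = {0,1,4}:  v_{0} + v_{1} + v_{4} = 0 — sig = (3; —)
  P = {1,4,6}:  v_{1} + v_{4} + v_{6} = v_{2} — sig = (3; 1)
  P = {2,4,6}:  v_{2} + v_{4} + v_{6} = v_{5} — sig = (3; 1)

Sorted signature multiset PRS(X):
[(2; —), (2; 1), (2; 1,1), (2; 1,1), (2; 1,2), (2; 2), (3; —), (3; 1), (3; 1)]


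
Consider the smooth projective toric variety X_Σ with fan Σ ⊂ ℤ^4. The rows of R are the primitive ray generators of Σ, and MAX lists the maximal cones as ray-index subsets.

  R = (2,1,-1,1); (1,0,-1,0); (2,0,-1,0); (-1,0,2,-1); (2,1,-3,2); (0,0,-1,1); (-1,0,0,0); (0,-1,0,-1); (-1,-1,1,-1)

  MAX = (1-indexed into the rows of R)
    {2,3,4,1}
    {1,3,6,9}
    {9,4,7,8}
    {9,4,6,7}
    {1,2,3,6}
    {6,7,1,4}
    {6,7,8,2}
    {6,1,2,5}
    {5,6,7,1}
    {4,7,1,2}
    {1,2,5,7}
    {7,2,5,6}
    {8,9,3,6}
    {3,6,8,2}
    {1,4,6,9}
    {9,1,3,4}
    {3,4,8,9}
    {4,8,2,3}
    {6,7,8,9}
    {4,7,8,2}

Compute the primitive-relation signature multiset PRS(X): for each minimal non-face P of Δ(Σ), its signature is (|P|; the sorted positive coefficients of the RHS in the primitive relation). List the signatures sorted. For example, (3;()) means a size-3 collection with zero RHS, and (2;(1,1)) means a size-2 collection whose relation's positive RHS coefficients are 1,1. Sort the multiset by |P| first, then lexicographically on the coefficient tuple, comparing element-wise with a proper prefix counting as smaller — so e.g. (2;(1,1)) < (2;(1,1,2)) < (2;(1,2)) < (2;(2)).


Δ(Σ) — 9 vertices, 12 min non-faces:

  P = {1,8}:  v_{1} + v_{8} = v_{3} — sig = (2;(1))
  P = {2,9}:  v_{2} + v_{9} = v_{8} — sig = (2;(1))
  P = {3,7}:  v_{3} + v_{7} = v_{2} — sig = (2;(1))
  P = {4,5}:  v_{4} + v_{5} = v_{1} + v_{7} — sig = (2;(1,1))
  P = {5,9}:  v_{5} + v_{9} = v_{2} + v_{6} — sig = (2;(1,1))
  P = {3,5}:  v_{3} + v_{5} = v_{1} + 2·v_{2} + v_{6} — sig = (2;(1,1,2))
  P = {5,8}:  v_{5} + v_{8} = 2·v_{2} + v_{6} — sig = (2;(1,2))
  P = {1,7,9}:  v_{1} + v_{7} + v_{9} = 0 — sig = (3;())
  P = {2,4,6}:  v_{2} + v_{4} + v_{6} = 0 — sig = (3;())
  P = {4,6,8}:  v_{4} + v_{6} + v_{8} = v_{9} — sig = (3;(1))
  P = {3,4,6}:  v_{3} + v_{4} + v_{6} = v_{1} + v_{9} — sig = (3;(1,1))
  P = {1,2,6,7}:  v_{1} + v_{2} + v_{6} + v_{7} = v_{5} — sig = (4;(1))

so the primitive-relation signature multiset is
    |P|=2: 7 collections, coeffs (1), (1), (1), (1,1), (1,1), (1,1,2), (1,2)
    |P|=3: 4 collections, coeffs (), (), (1), (1,1)
    |P|=4: 1 collection, coeffs (1)


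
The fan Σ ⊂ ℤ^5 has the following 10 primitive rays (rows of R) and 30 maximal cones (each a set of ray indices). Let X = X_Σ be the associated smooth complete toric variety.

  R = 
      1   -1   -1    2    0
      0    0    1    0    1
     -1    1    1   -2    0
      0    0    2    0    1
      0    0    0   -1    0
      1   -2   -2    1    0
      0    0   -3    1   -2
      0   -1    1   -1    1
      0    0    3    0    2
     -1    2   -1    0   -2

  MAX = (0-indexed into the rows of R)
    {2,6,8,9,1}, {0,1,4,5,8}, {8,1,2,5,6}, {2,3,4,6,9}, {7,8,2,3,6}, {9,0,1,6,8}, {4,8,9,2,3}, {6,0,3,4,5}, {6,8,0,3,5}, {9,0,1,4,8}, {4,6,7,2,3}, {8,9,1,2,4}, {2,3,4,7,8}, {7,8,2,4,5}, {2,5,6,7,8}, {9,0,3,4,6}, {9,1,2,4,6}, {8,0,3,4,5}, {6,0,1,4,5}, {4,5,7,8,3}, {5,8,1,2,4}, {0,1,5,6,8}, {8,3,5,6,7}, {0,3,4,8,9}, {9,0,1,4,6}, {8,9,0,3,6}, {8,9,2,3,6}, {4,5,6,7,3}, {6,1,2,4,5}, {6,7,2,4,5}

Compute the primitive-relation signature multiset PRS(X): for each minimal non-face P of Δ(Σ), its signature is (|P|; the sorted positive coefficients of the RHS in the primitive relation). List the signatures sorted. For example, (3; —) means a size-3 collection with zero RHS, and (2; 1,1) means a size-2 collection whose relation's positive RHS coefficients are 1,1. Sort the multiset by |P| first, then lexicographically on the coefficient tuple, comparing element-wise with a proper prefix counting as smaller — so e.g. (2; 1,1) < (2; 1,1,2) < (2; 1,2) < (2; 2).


Δ(Σ) — 10 vertices, 8 min non-faces:

  P={0,2}:  v_{0} + v_{2} = 0  ⇒ sig = (2; —)
  P={1,3}:  v_{1} + v_{3} = v_{8}  ⇒ sig = (2; 1)
  P={5,9}:  v_{5} + v_{9} = v_{6}  ⇒ sig = (2; 1)
  P={0,7}:  v_{0} + v_{7} = v_{3} + v_{5}  ⇒ sig = (2; 1,1)
  P={1,7}:  v_{1} + v_{7} = v_{2} + v_{5} + v_{8}  ⇒ sig = (2; 1,1,1)
  P={7,9}:  v_{7} + v_{9} = v_{2} + v_{3} + v_{6}  ⇒ sig = (2; 1,1,1)
  P={4,6,8}:  v_{4} + v_{6} + v_{8} = 0  ⇒ sig = (3; —)
  P={2,3,5}:  v_{2} + v_{3} + v_{5} = v_{7}  ⇒ sig = (3; 1)

Sorted signature multiset PRS(X):
{ (2; —),  (2; 1) ×2,  (2; 1,1),  (2; 1,1,1) ×2,  (3; —),  (3; 1) }


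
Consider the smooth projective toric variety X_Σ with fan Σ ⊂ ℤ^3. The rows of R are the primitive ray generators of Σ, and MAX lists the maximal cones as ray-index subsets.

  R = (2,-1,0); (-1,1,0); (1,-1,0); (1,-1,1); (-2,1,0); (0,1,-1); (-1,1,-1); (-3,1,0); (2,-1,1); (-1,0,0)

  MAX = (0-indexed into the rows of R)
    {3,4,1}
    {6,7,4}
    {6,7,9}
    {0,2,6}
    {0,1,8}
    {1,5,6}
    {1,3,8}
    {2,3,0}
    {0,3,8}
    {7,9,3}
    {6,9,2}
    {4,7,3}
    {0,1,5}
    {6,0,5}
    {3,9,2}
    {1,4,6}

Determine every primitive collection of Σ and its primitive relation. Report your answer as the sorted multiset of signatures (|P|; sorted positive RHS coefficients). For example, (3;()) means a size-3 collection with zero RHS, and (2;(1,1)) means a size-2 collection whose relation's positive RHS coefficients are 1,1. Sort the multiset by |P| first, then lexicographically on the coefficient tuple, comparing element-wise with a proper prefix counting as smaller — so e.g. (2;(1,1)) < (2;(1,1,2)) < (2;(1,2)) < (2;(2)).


Primitive collections (23):

  {0,4}:  v_{0} + v_{4} = 0 — sig = (2;())
  {1,2}:  v_{1} + v_{2} = 0 — sig = (2;())
  {3,6}:  v_{3} + v_{6} = 0 — sig = (2;())
  {0,7}:  v_{0} + v_{7} = v_{9} — sig = (2;(1))
  {0,9}:  v_{0} + v_{9} = v_{2} — sig = (2;(1))
  {1,9}:  v_{1} + v_{9} = v_{4} — sig = (2;(1))
  {2,4}:  v_{2} + v_{4} = v_{9} — sig = (2;(1))
  {4,9}:  v_{4} + v_{9} = v_{7} — sig = (2;(1))
  {5,9}:  v_{5} + v_{9} = v_{6} — sig = (2;(1))
  {8,9}:  v_{8} + v_{9} = v_{3} — sig = (2;(1))
  {2,5}:  v_{2} + v_{5} = v_{0} + v_{6} — sig = (2;(1,1))
  {2,8}:  v_{2} + v_{8} = v_{0} + v_{3} — sig = (2;(1,1))
  {3,5}:  v_{3} + v_{5} = v_{0} + v_{1} — sig = (2;(1,1))
  {4,5}:  v_{4} + v_{5} = v_{1} + v_{6} — sig = (2;(1,1))
  {4,8}:  v_{4} + v_{8} = v_{1} + v_{3} — sig = (2;(1,1))
  {5,7}:  v_{5} + v_{7} = v_{4} + v_{6} — sig = (2;(1,1))
  {6,8}:  v_{6} + v_{8} = v_{0} + v_{1} — sig = (2;(1,1))
  {7,8}:  v_{7} + v_{8} = v_{3} + v_{4} — sig = (2;(1,1))
  {1,7}:  v_{1} + v_{7} = 2·v_{4} — sig = (2;(2))
  {2,7}:  v_{2} + v_{7} = 2·v_{9} — sig = (2;(2))
  {5,8}:  v_{5} + v_{8} = 2·v_{0} + 2·v_{1} — sig = (2;(2,2))
  {0,1,3}:  v_{0} + v_{1} + v_{3} = v_{8} — sig = (3;(1))
  {0,1,6}:  v_{0} + v_{1} + v_{6} = v_{5} — sig = (3;(1))

Hence PRS(X_Σ) =
{ (2;()) ×3,  (2;(1)) ×7,  (2;(1,1)) ×8,  (2;(2)) ×2,  (2;(2,2)),  (3;(1)) ×2 }


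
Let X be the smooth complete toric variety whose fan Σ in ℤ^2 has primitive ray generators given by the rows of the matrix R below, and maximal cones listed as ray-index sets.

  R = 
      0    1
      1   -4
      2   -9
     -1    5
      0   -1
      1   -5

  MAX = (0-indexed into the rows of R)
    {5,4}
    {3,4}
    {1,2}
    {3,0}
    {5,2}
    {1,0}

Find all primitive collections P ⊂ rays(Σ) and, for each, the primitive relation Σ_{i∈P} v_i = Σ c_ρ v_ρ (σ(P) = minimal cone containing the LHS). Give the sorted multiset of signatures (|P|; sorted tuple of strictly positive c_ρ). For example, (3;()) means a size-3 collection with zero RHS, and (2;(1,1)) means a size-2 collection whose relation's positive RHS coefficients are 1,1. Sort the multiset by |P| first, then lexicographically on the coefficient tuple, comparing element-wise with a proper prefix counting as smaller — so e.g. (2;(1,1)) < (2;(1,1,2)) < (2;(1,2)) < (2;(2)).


9 collections generate NE(X_Σ); each relation:

  • {0,4}:  v_{0} + v_{4} = 0 ; sig = (2;())
  • {3,5}:  v_{3} + v_{5} = 0 ; sig = (2;())
  • {0,5}:  v_{0} + v_{5} = v_{1} ; sig = (2;(1))
  • {1,3}:  v_{1} + v_{3} = v_{0} ; sig = (2;(1))
  • {1,4}:  v_{1} + v_{4} = v_{5} ; sig = (2;(1))
  • {1,5}:  v_{1} + v_{5} = v_{2} ; sig = (2;(1))
  • {2,3}:  v_{2} + v_{3} = v_{1} ; sig = (2;(1))
  • {0,2}:  v_{0} + v_{2} = 2·v_{1} ; sig = (2;(2))
  • {2,4}:  v_{2} + v_{4} = 2·v_{5} ; sig = (2;(2))

Signatures (|P|; sorted positive RHS coefficients), sorted:
{ (2;()) ×2,  (2;(1)) ×5,  (2;(2)) ×2 }


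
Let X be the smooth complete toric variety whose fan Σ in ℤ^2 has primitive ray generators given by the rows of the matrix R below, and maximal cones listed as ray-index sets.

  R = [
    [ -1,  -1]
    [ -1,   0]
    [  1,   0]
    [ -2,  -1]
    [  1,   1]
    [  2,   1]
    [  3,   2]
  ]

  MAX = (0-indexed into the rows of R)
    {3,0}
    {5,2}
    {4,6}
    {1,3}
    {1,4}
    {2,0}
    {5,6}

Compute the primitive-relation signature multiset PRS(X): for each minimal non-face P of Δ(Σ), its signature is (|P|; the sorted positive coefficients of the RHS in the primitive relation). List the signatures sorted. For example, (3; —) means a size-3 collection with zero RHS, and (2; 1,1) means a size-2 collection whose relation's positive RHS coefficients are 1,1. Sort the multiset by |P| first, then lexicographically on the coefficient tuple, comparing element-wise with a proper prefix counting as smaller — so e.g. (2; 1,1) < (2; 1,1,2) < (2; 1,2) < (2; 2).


14 minimal non-faces of Δ(Σ) (on 7 rays):

  P = {0,4}:  v_{0} + v_{4} = 0  →  sig = (2; —)
  P = {1,2}:  v_{1} + v_{2} = 0  →  sig = (2; —)
  P = {3,5}:  v_{3} + v_{5} = 0  →  sig = (2; —)
  P = {0,1}:  v_{0} + v_{1} = v_{3}  →  sig = (2; 1)
  P = {0,5}:  v_{0} + v_{5} = v_{2}  →  sig = (2; 1)
  P = {0,6}:  v_{0} + v_{6} = v_{5}  →  sig = (2; 1)
  P = {1,5}:  v_{1} + v_{5} = v_{4}  →  sig = (2; 1)
  P = {2,3}:  v_{2} + v_{3} = v_{0}  →  sig = (2; 1)
  P = {2,4}:  v_{2} + v_{4} = v_{5}  →  sig = (2; 1)
  P = {3,4}:  v_{3} + v_{4} = v_{1}  →  sig = (2; 1)
  P = {3,6}:  v_{3} + v_{6} = v_{4}  →  sig = (2; 1)
  P = {4,5}:  v_{4} + v_{5} = v_{6}  →  sig = (2; 1)
  P = {1,6}:  v_{1} + v_{6} = 2·v_{4}  →  sig = (2; 2)
  P = {2,6}:  v_{2} + v_{6} = 2·v_{5}  →  sig = (2; 2)

Hence PRS(X_Σ) =
    |P|=2: 14 collections, coeffs (), (), (), (1), (1), (1), (1), (1), (1), (1), (1), (1), (2), (2)


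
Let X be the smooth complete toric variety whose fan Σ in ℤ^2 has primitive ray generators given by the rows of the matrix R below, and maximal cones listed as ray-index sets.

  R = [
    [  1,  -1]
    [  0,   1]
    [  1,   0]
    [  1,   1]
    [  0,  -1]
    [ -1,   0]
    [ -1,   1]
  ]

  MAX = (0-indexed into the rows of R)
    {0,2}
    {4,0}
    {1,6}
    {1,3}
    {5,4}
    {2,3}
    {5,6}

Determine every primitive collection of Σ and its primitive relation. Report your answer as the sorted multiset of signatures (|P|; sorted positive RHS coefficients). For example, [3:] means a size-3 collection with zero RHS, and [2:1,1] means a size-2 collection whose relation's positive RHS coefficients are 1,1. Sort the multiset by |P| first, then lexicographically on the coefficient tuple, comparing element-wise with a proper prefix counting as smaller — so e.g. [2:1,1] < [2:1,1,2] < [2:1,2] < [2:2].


Primitive collections (14):

  P={0,6}:  v_{0} + v_{6} = 0  →  sig = [2:]
  P={1,4}:  v_{1} + v_{4} = 0  →  sig = [2:]
  P={2,5}:  v_{2} + v_{5} = 0  →  sig = [2:]
  P={0,1}:  v_{0} + v_{1} = v_{2}  →  sig = [2:1]
  P={0,5}:  v_{0} + v_{5} = v_{4}  →  sig = [2:1]
  P={1,2}:  v_{1} + v_{2} = v_{3}  →  sig = [2:1]
  P={1,5}:  v_{1} + v_{5} = v_{6}  →  sig = [2:1]
  P={2,4}:  v_{2} + v_{4} = v_{0}  →  sig = [2:1]
  P={2,6}:  v_{2} + v_{6} = v_{1}  →  sig = [2:1]
  P={3,4}:  v_{3} + v_{4} = v_{2}  →  sig = [2:1]
  P={3,5}:  v_{3} + v_{5} = v_{1}  →  sig = [2:1]
  P={4,6}:  v_{4} + v_{6} = v_{5}  →  sig = [2:1]
  P={0,3}:  v_{0} + v_{3} = 2·v_{2}  →  sig = [2:2]
  P={3,6}:  v_{3} + v_{6} = 2·v_{1}  →  sig = [2:2]

so the primitive-relation signature multiset is
[[2:], [2:], [2:], [2:1], [2:1], [2:1], [2:1], [2:1], [2:1], [2:1], [2:1], [2:1], [2:2], [2:2]]


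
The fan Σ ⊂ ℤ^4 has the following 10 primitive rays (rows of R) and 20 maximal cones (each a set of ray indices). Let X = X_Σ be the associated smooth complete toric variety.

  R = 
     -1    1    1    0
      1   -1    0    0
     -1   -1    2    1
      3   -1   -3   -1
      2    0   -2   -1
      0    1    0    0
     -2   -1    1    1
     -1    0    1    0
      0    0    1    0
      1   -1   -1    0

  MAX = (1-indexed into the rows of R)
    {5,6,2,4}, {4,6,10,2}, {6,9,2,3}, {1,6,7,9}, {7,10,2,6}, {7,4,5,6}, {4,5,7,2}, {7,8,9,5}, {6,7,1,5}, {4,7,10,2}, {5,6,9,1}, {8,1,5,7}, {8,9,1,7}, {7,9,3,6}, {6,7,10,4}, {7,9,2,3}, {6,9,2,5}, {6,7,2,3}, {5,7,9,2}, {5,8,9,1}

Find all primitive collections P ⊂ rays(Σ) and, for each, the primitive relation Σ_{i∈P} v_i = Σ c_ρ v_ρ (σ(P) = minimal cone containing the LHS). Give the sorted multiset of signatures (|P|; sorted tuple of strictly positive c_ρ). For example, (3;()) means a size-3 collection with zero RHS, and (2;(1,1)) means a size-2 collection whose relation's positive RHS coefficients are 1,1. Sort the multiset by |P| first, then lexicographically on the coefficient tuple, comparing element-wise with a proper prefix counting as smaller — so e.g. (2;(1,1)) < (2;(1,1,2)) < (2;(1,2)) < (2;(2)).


|primitive collections| = 20. Relations:

  P = {1,10}:  v_{1} + v_{10} = 0  →  sig = (2;())
  P = {1,2}:  v_{1} + v_{2} = v_{9}  →  sig = (2;(1))
  P = {1,4}:  v_{1} + v_{4} = v_{5}  →  sig = (2;(1))
  P = {3,5}:  v_{3} + v_{5} = v_{2}  →  sig = (2;(1))
  P = {5,10}:  v_{5} + v_{10} = v_{4}  →  sig = (2;(1))
  P = {6,8}:  v_{6} + v_{8} = v_{1}  →  sig = (2;(1))
  P = {9,10}:  v_{9} + v_{10} = v_{2}  →  sig = (2;(1))
  P = {3,4}:  v_{3} + v_{4} = v_{2} + v_{10}  →  sig = (2;(1,1))
  P = {4,9}:  v_{4} + v_{9} = v_{2} + v_{5}  →  sig = (2;(1,1))
  P = {8,10}:  v_{8} + v_{10} = v_{5} + v_{7} + v_{9}  →  sig = (2;(1,1,1))
  P = {1,3}:  v_{1} + v_{3} = v_{6} + v_{7} + 2·v_{9}  →  sig = (2;(1,1,2))
  P = {2,8}:  v_{2} + v_{8} = v_{5} + v_{7} + 2·v_{9}  →  sig = (2;(1,1,2))
  P = {3,10}:  v_{3} + v_{10} = 2·v_{2} + v_{6} + v_{7}  →  sig = (2;(1,1,2))
  P = {4,8}:  v_{4} + v_{8} = 2·v_{5} + v_{7} + v_{9}  →  sig = (2;(1,1,2))
  P = {3,8}:  v_{3} + v_{8} = v_{7} + 2·v_{9}  →  sig = (2;(1,2))
  P = {5,6,7,9}:  v_{5} + v_{6} + v_{7} + v_{9} = 0  →  sig = (4;())
  P = {1,5,7,9}:  v_{1} + v_{5} + v_{7} + v_{9} = v_{8}  →  sig = (4;(1))
  P = {2,5,6,7}:  v_{2} + v_{5} + v_{6} + v_{7} = v_{10}  →  sig = (4;(1))
  P = {2,6,7,9}:  v_{2} + v_{6} + v_{7} + v_{9} = v_{3}  →  sig = (4;(1))
  P = {2,4,6,7}:  v_{2} + v_{4} + v_{6} + v_{7} = 2·v_{10}  →  sig = (4;(2))

Hence PRS(X_Σ) =
{ (2;()),  (2;(1)) ×6,  (2;(1,1)) ×2,  (2;(1,1,1)),  (2;(1,1,2)) ×4,  (2;(1,2)),  (4;()),  (4;(1)) ×3,  (4;(2)) }
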